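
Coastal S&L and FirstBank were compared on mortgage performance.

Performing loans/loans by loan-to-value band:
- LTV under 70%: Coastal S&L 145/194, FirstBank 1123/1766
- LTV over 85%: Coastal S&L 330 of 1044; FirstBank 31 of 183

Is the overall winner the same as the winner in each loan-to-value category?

No

LTV under 70%: Coastal S&L 145/194 = 74.7%, FirstBank 1123/1766 = 63.6% → Coastal S&L
LTV over 85%: Coastal S&L 330/1044 = 31.6%, FirstBank 31/183 = 16.9% → Coastal S&L
Overall: Coastal S&L 475/1238 = 38.4%, FirstBank 1154/1949 = 59.2% → FirstBank
Coastal S&L wins each loan-to-value group but FirstBank wins overall — the comparison reverses. Coastal S&L's loans skew toward LTV over 85%, which has a lower base rate.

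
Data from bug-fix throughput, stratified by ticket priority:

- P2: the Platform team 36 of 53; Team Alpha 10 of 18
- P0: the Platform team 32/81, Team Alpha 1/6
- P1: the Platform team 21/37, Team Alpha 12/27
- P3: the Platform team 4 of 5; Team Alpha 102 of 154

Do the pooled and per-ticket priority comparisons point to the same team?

No

P2: the Platform team 36/53 = 67.9%, Team Alpha 10/18 = 55.6% → the Platform team
P0: the Platform team 32/81 = 39.5%, Team Alpha 1/6 = 16.7% → the Platform team
P1: the Platform team 21/37 = 56.8%, Team Alpha 12/27 = 44.4% → the Platform team
P3: the Platform team 4/5 = 80.0%, Team Alpha 102/154 = 66.2% → the Platform team
Overall: the Platform team 93/176 = 52.8%, Team Alpha 125/205 = 61.0% → Team Alpha
The Platform team wins each ticket group but Team Alpha wins overall — the comparison reverses. The Platform team's tickets skew toward P0, which has a lower base rate.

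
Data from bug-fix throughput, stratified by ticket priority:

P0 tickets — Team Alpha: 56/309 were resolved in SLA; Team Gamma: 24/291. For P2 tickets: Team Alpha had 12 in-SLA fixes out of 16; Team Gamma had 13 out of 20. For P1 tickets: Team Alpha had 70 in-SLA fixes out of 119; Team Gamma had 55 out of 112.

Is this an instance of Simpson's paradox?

P0: Team Alpha 56/309 = 18.1%, Team Gamma 24/291 = 8.2% → Team Alpha
P2: Team Alpha 12/16 = 75.0%, Team Gamma 13/20 = 65.0% → Team Alpha
P1: Team Alpha 70/119 = 58.8%, Team Gamma 55/112 = 49.1% → Team Alpha
Overall: Team Alpha 138/444 = 31.1%, Team Gamma 92/423 = 21.7% → Team Alpha
Team Alpha wins overall and in every ticket group — no reversal.

No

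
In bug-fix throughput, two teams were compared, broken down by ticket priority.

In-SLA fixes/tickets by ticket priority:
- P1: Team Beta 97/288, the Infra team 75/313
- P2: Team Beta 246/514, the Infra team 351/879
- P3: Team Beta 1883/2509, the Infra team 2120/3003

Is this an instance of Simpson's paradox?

No

P1: Team Beta 97/288 = 33.7%, the Infra team 75/313 = 24.0% → Team Beta
P2: Team Beta 246/514 = 47.9%, the Infra team 351/879 = 39.9% → Team Beta
P3: Team Beta 1883/2509 = 75.0%, the Infra team 2120/3003 = 70.6% → Team Beta
Overall: Team Beta 2226/3311 = 67.2%, the Infra team 2546/4195 = 60.7% → Team Beta
Team Beta wins overall and in every ticket group — no reversal.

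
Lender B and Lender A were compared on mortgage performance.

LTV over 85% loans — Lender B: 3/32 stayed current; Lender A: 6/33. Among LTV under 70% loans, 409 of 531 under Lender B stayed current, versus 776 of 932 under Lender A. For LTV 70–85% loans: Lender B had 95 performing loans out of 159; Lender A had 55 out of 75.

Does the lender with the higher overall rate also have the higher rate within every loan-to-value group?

LTV over 85%: Lender B 3/32 = 9.4%, Lender A 6/33 = 18.2% → Lender A
LTV under 70%: Lender B 409/531 = 77.0%, Lender A 776/932 = 83.3% → Lender A
LTV 70–85%: Lender B 95/159 = 59.7%, Lender A 55/75 = 73.3% → Lender A
Overall: Lender B 507/722 = 70.2%, Lender A 837/1040 = 80.5% → Lender A
Lender A wins overall and in every loan-to-value group — no reversal.

Yes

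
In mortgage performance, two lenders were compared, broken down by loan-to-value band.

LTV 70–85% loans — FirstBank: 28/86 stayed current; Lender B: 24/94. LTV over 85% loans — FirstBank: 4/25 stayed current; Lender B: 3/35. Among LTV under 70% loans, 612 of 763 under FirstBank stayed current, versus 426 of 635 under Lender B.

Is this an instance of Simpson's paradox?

LTV 70–85%: FirstBank 28/86 = 32.6%, Lender B 24/94 = 25.5% → FirstBank
LTV over 85%: FirstBank 4/25 = 16.0%, Lender B 3/35 = 8.6% → FirstBank
LTV under 70%: FirstBank 612/763 = 80.2%, Lender B 426/635 = 67.1% → FirstBank
Overall: FirstBank 644/874 = 73.7%, Lender B 453/764 = 59.3% → FirstBank
FirstBank wins overall and in every loan-to-value group — no reversal.

No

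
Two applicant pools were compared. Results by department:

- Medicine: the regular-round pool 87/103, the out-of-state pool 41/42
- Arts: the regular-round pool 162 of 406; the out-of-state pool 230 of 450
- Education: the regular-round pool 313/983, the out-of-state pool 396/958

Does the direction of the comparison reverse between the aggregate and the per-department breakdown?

Medicine: the regular-round pool 87/103 = 84.5%, the out-of-state pool 41/42 = 97.6% → the out-of-state pool
Arts: the regular-round pool 162/406 = 39.9%, the out-of-state pool 230/450 = 51.1% → the out-of-state pool
Education: the regular-round pool 313/983 = 31.8%, the out-of-state pool 396/958 = 41.3% → the out-of-state pool
Overall: the regular-round pool 562/1492 = 37.7%, the out-of-state pool 667/1450 = 46.0% → the out-of-state pool
The out-of-state pool wins overall and in every department group — no reversal.

No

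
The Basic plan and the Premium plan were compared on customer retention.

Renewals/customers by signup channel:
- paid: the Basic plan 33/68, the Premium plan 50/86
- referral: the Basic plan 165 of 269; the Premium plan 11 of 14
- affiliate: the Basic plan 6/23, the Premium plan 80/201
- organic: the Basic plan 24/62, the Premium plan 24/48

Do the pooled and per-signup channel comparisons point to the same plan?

Paid: the Basic plan 33/68 = 48.5%, the Premium plan 50/86 = 58.1% → the Premium plan
Referral: the Basic plan 165/269 = 61.3%, the Premium plan 11/14 = 78.6% → the Premium plan
Affiliate: the Basic plan 6/23 = 26.1%, the Premium plan 80/201 = 39.8% → the Premium plan
Organic: the Basic plan 24/62 = 38.7%, the Premium plan 24/48 = 50.0% → the Premium plan
Overall: the Basic plan 228/422 = 54.0%, the Premium plan 165/349 = 47.3% → the Basic plan
The Premium plan wins each signup group but the Basic plan wins overall — the comparison reverses. The Premium plan's customers skew toward affiliate, which has a lower base rate.

No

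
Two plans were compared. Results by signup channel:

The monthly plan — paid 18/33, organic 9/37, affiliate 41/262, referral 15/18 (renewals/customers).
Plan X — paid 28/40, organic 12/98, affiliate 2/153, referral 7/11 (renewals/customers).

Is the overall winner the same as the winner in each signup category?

Paid: the monthly plan 18/33 = 54.5%, Plan X 28/40 = 70.0% → Plan X
Organic: the monthly plan 9/37 = 24.3%, Plan X 12/98 = 12.2% → the monthly plan
Affiliate: the monthly plan 41/262 = 15.6%, Plan X 2/153 = 1.3% → the monthly plan
Referral: the monthly plan 15/18 = 83.3%, Plan X 7/11 = 63.6% → the monthly plan
Overall: the monthly plan 83/350 = 23.7%, Plan X 49/302 = 16.2% → the monthly plan
Neither sweeps: the monthly plan wins 3 of 4 groups, Plan X wins 1. The monthly plan wins overall but not every group — no Simpson reversal.

No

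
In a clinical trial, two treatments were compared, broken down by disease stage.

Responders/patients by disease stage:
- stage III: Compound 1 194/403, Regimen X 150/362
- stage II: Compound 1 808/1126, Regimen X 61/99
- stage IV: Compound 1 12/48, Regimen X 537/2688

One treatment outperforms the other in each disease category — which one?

Compound 1

Stage III: Compound 1 194/403 = 48.1%, Regimen X 150/362 = 41.4% → Compound 1
Stage II: Compound 1 808/1126 = 71.8%, Regimen X 61/99 = 61.6% → Compound 1
Stage IV: Compound 1 12/48 = 25.0%, Regimen X 537/2688 = 20.0% → Compound 1
Compound 1 has the higher rate in all 3 groups.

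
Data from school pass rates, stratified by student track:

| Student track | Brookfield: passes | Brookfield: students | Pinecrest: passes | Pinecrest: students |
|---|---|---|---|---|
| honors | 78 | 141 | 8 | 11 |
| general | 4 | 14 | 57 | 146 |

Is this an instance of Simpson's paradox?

Yes

Honors: Brookfield 78/141 = 55.3%, Pinecrest 8/11 = 72.7% → Pinecrest
General: Brookfield 4/14 = 28.6%, Pinecrest 57/146 = 39.0% → Pinecrest
Overall: Brookfield 82/155 = 52.9%, Pinecrest 65/157 = 41.4% → Brookfield
Pinecrest wins each student group but Brookfield wins overall — the comparison reverses. Pinecrest's students skew toward general, which has a lower base rate.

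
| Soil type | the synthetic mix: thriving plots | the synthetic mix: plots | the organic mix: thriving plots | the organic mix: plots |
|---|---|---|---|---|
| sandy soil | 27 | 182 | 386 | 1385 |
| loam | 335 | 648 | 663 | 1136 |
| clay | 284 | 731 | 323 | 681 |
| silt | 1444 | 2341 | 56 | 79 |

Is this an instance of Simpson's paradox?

Yes

Sandy soil: the synthetic mix 27/182 = 14.8%, the organic mix 386/1385 = 27.9% → the organic mix
Loam: the synthetic mix 335/648 = 51.7%, the organic mix 663/1136 = 58.4% → the organic mix
Clay: the synthetic mix 284/731 = 38.9%, the organic mix 323/681 = 47.4% → the organic mix
Silt: the synthetic mix 1444/2341 = 61.7%, the organic mix 56/79 = 70.9% → the organic mix
Overall: the synthetic mix 2090/3902 = 53.6%, the organic mix 1428/3281 = 43.5% → the synthetic mix
The organic mix wins each soil group but the synthetic mix wins overall — the comparison reverses. The organic mix's plots skew toward sandy soil, which has a lower base rate.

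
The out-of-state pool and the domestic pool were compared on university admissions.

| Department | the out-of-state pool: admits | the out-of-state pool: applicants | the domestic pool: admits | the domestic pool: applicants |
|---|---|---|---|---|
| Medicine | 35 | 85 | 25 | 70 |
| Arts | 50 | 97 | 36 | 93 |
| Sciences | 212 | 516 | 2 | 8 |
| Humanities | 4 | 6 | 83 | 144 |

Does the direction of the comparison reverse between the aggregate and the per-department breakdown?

Yes

Medicine: the out-of-state pool 35/85 = 41.2%, the domestic pool 25/70 = 35.7% → the out-of-state pool
Arts: the out-of-state pool 50/97 = 51.5%, the domestic pool 36/93 = 38.7% → the out-of-state pool
Sciences: the out-of-state pool 212/516 = 41.1%, the domestic pool 2/8 = 25.0% → the out-of-state pool
Humanities: the out-of-state pool 4/6 = 66.7%, the domestic pool 83/144 = 57.6% → the out-of-state pool
Overall: the out-of-state pool 301/704 = 42.8%, the domestic pool 146/315 = 46.3% → the domestic pool
The out-of-state pool wins each department group but the domestic pool wins overall — the comparison reverses. The out-of-state pool's applicants skew toward Sciences, which has a lower base rate.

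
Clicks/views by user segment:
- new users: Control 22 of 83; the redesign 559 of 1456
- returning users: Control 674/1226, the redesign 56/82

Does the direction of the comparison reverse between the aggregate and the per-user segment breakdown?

New users: Control 22/83 = 26.5%, the redesign 559/1456 = 38.4% → the redesign
Returning users: Control 674/1226 = 55.0%, the redesign 56/82 = 68.3% → the redesign
Overall: Control 696/1309 = 53.2%, the redesign 615/1538 = 40.0% → Control
The redesign wins each user group but Control wins overall — the comparison reverses. The redesign's views skew toward new users, which has a lower base rate.

Yes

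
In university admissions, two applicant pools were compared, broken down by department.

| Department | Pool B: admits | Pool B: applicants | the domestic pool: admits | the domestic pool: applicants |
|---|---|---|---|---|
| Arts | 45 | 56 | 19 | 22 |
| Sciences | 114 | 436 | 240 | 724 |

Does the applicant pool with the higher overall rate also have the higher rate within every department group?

Yes

Arts: Pool B 45/56 = 80.4%, the domestic pool 19/22 = 86.4% → the domestic pool
Sciences: Pool B 114/436 = 26.1%, the domestic pool 240/724 = 33.1% → the domestic pool
Overall: Pool B 159/492 = 32.3%, the domestic pool 259/746 = 34.7% → the domestic pool
The domestic pool wins overall and in every department group — no reversal.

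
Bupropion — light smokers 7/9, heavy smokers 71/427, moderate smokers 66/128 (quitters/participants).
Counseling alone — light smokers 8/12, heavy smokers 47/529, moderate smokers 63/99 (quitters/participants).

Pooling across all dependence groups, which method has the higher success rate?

Light smokers: bupropion 7/9 = 77.8%, counseling alone 8/12 = 66.7% → bupropion
Heavy smokers: bupropion 71/427 = 16.6%, counseling alone 47/529 = 8.9% → bupropion
Moderate smokers: bupropion 66/128 = 51.6%, counseling alone 63/99 = 63.6% → counseling alone
Overall: bupropion 144/564 = 25.5%, counseling alone 118/640 = 18.4% → bupropion
(Neither sweeps every dependence group, but bupropion has the higher pooled rate.)

bupropion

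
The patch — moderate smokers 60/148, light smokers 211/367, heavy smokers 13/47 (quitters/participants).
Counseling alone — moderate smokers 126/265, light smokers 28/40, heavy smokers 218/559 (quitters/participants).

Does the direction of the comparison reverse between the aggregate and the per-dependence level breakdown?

Moderate smokers: the patch 60/148 = 40.5%, counseling alone 126/265 = 47.5% → counseling alone
Light smokers: the patch 211/367 = 57.5%, counseling alone 28/40 = 70.0% → counseling alone
Heavy smokers: the patch 13/47 = 27.7%, counseling alone 218/559 = 39.0% → counseling alone
Overall: the patch 284/562 = 50.5%, counseling alone 372/864 = 43.1% → the patch
Counseling alone wins each dependence group but the patch wins overall — the comparison reverses. Counseling alone's participants skew toward heavy smokers, which has a lower base rate.

Yes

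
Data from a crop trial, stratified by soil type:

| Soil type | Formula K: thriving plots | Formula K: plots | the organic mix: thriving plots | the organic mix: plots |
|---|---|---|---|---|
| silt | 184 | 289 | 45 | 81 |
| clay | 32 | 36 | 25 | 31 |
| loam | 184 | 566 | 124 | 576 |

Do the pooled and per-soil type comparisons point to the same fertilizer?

Silt: Formula K 184/289 = 63.7%, the organic mix 45/81 = 55.6% → Formula K
Clay: Formula K 32/36 = 88.9%, the organic mix 25/31 = 80.6% → Formula K
Loam: Formula K 184/566 = 32.5%, the organic mix 124/576 = 21.5% → Formula K
Overall: Formula K 400/891 = 44.9%, the organic mix 194/688 = 28.2% → Formula K
Formula K wins overall and in every soil group — no reversal.

Yes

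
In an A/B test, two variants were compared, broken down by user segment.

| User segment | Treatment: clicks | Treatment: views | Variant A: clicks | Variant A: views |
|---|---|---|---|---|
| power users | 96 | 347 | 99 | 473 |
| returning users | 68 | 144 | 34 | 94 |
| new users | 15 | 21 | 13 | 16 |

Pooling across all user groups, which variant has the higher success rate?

Treatment

Power users: Treatment 96/347 = 27.7%, Variant A 99/473 = 20.9% → Treatment
Returning users: Treatment 68/144 = 47.2%, Variant A 34/94 = 36.2% → Treatment
New users: Treatment 15/21 = 71.4%, Variant A 13/16 = 81.2% → Variant A
Overall: Treatment 179/512 = 35.0%, Variant A 146/583 = 25.0% → Treatment
(Neither sweeps every user group, but Treatment has the higher pooled rate.)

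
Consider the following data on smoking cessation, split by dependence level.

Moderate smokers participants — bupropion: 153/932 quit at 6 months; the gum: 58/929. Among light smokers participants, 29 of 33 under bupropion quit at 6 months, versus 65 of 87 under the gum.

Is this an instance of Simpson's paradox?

Moderate smokers: bupropion 153/932 = 16.4%, the gum 58/929 = 6.2% → bupropion
Light smokers: bupropion 29/33 = 87.9%, the gum 65/87 = 74.7% → bupropion
Overall: bupropion 182/965 = 18.9%, the gum 123/1016 = 12.1% → bupropion
Bupropion wins overall and in every dependence group — no reversal.

No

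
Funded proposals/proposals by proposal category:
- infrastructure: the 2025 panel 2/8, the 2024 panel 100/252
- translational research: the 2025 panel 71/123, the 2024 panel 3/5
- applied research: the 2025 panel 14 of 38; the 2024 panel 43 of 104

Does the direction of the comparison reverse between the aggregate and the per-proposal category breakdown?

Infrastructure: the 2025 panel 2/8 = 25.0%, the 2024 panel 100/252 = 39.7% → the 2024 panel
Translational research: the 2025 panel 71/123 = 57.7%, the 2024 panel 3/5 = 60.0% → the 2024 panel
Applied research: the 2025 panel 14/38 = 36.8%, the 2024 panel 43/104 = 41.3% → the 2024 panel
Overall: the 2025 panel 87/169 = 51.5%, the 2024 panel 146/361 = 40.4% → the 2025 panel
The 2024 panel wins each proposal group but the 2025 panel wins overall — the comparison reverses. The 2024 panel's proposals skew toward infrastructure, which has a lower base rate.

Yes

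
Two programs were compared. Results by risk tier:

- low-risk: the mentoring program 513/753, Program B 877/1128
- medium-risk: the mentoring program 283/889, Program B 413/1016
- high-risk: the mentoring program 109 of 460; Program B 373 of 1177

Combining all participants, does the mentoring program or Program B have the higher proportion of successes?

Low-risk: the mentoring program 513/753 = 68.1%, Program B 877/1128 = 77.7% → Program B
Medium-risk: the mentoring program 283/889 = 31.8%, Program B 413/1016 = 40.6% → Program B
High-risk: the mentoring program 109/460 = 23.7%, Program B 373/1177 = 31.7% → Program B
Overall: the mentoring program 905/2102 = 43.1%, Program B 1663/3321 = 50.1% → Program B

Program B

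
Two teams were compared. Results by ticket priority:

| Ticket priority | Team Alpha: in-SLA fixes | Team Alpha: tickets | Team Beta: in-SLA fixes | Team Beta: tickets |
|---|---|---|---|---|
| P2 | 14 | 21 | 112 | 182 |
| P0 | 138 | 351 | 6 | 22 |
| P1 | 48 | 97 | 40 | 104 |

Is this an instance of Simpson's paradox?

Yes

P2: Team Alpha 14/21 = 66.7%, Team Beta 112/182 = 61.5% → Team Alpha
P0: Team Alpha 138/351 = 39.3%, Team Beta 6/22 = 27.3% → Team Alpha
P1: Team Alpha 48/97 = 49.5%, Team Beta 40/104 = 38.5% → Team Alpha
Overall: Team Alpha 200/469 = 42.6%, Team Beta 158/308 = 51.3% → Team Beta
Team Alpha wins each ticket group but Team Beta wins overall — the comparison reverses. Team Alpha's tickets skew toward P0, which has a lower base rate.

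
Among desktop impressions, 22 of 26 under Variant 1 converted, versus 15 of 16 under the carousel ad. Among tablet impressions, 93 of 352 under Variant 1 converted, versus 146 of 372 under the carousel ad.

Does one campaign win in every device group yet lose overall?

Desktop: Variant 1 22/26 = 84.6%, the carousel ad 15/16 = 93.8% → the carousel ad
Tablet: Variant 1 93/352 = 26.4%, the carousel ad 146/372 = 39.2% → the carousel ad
Overall: Variant 1 115/378 = 30.4%, the carousel ad 161/388 = 41.5% → the carousel ad
The carousel ad wins overall and in every device group — no reversal.

No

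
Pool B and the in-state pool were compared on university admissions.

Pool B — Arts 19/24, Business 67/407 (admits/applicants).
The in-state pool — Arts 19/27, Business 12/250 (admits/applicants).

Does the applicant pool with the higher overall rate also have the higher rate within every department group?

Yes

Arts: Pool B 19/24 = 79.2%, the in-state pool 19/27 = 70.4% → Pool B
Business: Pool B 67/407 = 16.5%, the in-state pool 12/250 = 4.8% → Pool B
Overall: Pool B 86/431 = 20.0%, the in-state pool 31/277 = 11.2% → Pool B
Pool B wins overall and in every department group — no reversal.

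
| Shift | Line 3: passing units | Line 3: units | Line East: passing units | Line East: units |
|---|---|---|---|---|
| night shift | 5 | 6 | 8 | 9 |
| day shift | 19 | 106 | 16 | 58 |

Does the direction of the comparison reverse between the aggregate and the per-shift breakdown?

Night shift: Line 3 5/6 = 83.3%, Line East 8/9 = 88.9% → Line East
Day shift: Line 3 19/106 = 17.9%, Line East 16/58 = 27.6% → Line East
Overall: Line 3 24/112 = 21.4%, Line East 24/67 = 35.8% → Line East
Line East wins overall and in every shift group — no reversal.

No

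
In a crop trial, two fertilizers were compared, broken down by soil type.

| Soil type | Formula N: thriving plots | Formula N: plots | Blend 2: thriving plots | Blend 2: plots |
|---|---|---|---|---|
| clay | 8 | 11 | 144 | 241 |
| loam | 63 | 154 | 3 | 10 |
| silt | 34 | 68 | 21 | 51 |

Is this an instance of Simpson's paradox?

Yes

Clay: Formula N 8/11 = 72.7%, Blend 2 144/241 = 59.8% → Formula N
Loam: Formula N 63/154 = 40.9%, Blend 2 3/10 = 30.0% → Formula N
Silt: Formula N 34/68 = 50.0%, Blend 2 21/51 = 41.2% → Formula N
Overall: Formula N 105/233 = 45.1%, Blend 2 168/302 = 55.6% → Blend 2
Formula N wins each soil group but Blend 2 wins overall — the comparison reverses. Formula N's plots skew toward loam, which has a lower base rate.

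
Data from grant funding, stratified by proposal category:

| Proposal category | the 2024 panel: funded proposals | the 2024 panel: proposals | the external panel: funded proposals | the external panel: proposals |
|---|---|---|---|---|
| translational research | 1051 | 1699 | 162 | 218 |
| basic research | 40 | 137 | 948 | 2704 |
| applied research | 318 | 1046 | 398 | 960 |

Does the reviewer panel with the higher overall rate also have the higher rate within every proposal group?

No

Translational research: the 2024 panel 1051/1699 = 61.9%, the external panel 162/218 = 74.3% → the external panel
Basic research: the 2024 panel 40/137 = 29.2%, the external panel 948/2704 = 35.1% → the external panel
Applied research: the 2024 panel 318/1046 = 30.4%, the external panel 398/960 = 41.5% → the external panel
Overall: the 2024 panel 1409/2882 = 48.9%, the external panel 1508/3882 = 38.8% → the 2024 panel
The external panel wins each proposal group but the 2024 panel wins overall — the comparison reverses. The external panel's proposals skew toward basic research, which has a lower base rate.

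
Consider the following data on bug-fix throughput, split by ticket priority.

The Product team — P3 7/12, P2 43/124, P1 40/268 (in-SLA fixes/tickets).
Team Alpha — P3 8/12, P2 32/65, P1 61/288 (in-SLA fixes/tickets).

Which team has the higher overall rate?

P3: the Product team 7/12 = 58.3%, Team Alpha 8/12 = 66.7% → Team Alpha
P2: the Product team 43/124 = 34.7%, Team Alpha 32/65 = 49.2% → Team Alpha
P1: the Product team 40/268 = 14.9%, Team Alpha 61/288 = 21.2% → Team Alpha
Overall: the Product team 90/404 = 22.3%, Team Alpha 101/365 = 27.7% → Team Alpha

Team Alpha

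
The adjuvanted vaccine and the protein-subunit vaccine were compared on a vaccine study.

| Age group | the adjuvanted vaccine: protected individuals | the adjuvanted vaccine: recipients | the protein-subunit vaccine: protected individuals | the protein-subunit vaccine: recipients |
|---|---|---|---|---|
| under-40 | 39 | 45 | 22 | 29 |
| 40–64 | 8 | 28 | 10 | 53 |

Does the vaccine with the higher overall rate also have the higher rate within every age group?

Under-40: the adjuvanted vaccine 39/45 = 86.7%, the protein-subunit vaccine 22/29 = 75.9% → the adjuvanted vaccine
40–64: the adjuvanted vaccine 8/28 = 28.6%, the protein-subunit vaccine 10/53 = 18.9% → the adjuvanted vaccine
Overall: the adjuvanted vaccine 47/73 = 64.4%, the protein-subunit vaccine 32/82 = 39.0% → the adjuvanted vaccine
The adjuvanted vaccine wins overall and in every age group — no reversal.

Yes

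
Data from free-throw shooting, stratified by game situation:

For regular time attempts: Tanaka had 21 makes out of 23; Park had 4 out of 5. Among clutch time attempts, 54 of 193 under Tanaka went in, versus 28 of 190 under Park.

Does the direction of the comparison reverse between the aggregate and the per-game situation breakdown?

No

Regular time: Tanaka 21/23 = 91.3%, Park 4/5 = 80.0% → Tanaka
Clutch time: Tanaka 54/193 = 28.0%, Park 28/190 = 14.7% → Tanaka
Overall: Tanaka 75/216 = 34.7%, Park 32/195 = 16.4% → Tanaka
Tanaka wins overall and in every game group — no reversal.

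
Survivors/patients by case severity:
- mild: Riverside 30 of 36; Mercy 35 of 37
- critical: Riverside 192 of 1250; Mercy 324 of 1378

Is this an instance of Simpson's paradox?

Mild: Riverside 30/36 = 83.3%, Mercy 35/37 = 94.6% → Mercy
Critical: Riverside 192/1250 = 15.4%, Mercy 324/1378 = 23.5% → Mercy
Overall: Riverside 222/1286 = 17.3%, Mercy 359/1415 = 25.4% → Mercy
Mercy wins overall and in every case group — no reversal.

No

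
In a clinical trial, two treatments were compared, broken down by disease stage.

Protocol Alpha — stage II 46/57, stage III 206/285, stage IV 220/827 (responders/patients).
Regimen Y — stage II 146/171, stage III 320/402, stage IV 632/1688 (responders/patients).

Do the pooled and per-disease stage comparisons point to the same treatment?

Yes

Stage II: Protocol Alpha 46/57 = 80.7%, Regimen Y 146/171 = 85.4% → Regimen Y
Stage III: Protocol Alpha 206/285 = 72.3%, Regimen Y 320/402 = 79.6% → Regimen Y
Stage IV: Protocol Alpha 220/827 = 26.6%, Regimen Y 632/1688 = 37.4% → Regimen Y
Overall: Protocol Alpha 472/1169 = 40.4%, Regimen Y 1098/2261 = 48.6% → Regimen Y
Regimen Y wins overall and in every disease group — no reversal.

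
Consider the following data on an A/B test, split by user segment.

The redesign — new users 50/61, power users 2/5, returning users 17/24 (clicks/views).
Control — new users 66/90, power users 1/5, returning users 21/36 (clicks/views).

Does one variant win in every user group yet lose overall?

New users: the redesign 50/61 = 82.0%, Control 66/90 = 73.3% → the redesign
Power users: the redesign 2/5 = 40.0%, Control 1/5 = 20.0% → the redesign
Returning users: the redesign 17/24 = 70.8%, Control 21/36 = 58.3% → the redesign
Overall: the redesign 69/90 = 76.7%, Control 88/131 = 67.2% → the redesign
The redesign wins overall and in every user group — no reversal.

No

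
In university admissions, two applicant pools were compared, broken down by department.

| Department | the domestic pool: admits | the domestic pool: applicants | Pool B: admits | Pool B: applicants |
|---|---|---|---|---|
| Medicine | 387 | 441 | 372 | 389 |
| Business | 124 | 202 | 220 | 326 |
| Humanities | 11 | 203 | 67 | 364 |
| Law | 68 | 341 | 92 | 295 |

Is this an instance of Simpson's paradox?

Medicine: the domestic pool 387/441 = 87.8%, Pool B 372/389 = 95.6% → Pool B
Business: the domestic pool 124/202 = 61.4%, Pool B 220/326 = 67.5% → Pool B
Humanities: the domestic pool 11/203 = 5.4%, Pool B 67/364 = 18.4% → Pool B
Law: the domestic pool 68/341 = 19.9%, Pool B 92/295 = 31.2% → Pool B
Overall: the domestic pool 590/1187 = 49.7%, Pool B 751/1374 = 54.7% → Pool B
Pool B wins overall and in every department group — no reversal.

No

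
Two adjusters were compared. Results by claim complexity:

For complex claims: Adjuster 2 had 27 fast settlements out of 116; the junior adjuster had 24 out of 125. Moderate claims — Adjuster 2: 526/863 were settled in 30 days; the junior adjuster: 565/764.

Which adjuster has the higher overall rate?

the junior adjuster

Complex: Adjuster 2 27/116 = 23.3%, the junior adjuster 24/125 = 19.2% → Adjuster 2
Moderate: Adjuster 2 526/863 = 61.0%, the junior adjuster 565/764 = 74.0% → the junior adjuster
Overall: Adjuster 2 553/979 = 56.5%, the junior adjuster 589/889 = 66.3% → the junior adjuster
(Neither sweeps every claim group, but the junior adjuster has the higher pooled rate.)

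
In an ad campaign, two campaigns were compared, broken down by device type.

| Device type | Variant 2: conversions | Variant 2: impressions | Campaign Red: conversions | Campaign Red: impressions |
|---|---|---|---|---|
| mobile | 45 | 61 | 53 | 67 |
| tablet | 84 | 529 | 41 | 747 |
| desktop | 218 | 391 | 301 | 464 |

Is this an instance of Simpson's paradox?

Mobile: Variant 2 45/61 = 73.8%, Campaign Red 53/67 = 79.1% → Campaign Red
Tablet: Variant 2 84/529 = 15.9%, Campaign Red 41/747 = 5.5% → Variant 2
Desktop: Variant 2 218/391 = 55.8%, Campaign Red 301/464 = 64.9% → Campaign Red
Overall: Variant 2 347/981 = 35.4%, Campaign Red 395/1278 = 30.9% → Variant 2
Neither sweeps: Variant 2 wins 1 of 3 groups, Campaign Red wins 2. Variant 2 wins overall but not every group — no Simpson reversal.

No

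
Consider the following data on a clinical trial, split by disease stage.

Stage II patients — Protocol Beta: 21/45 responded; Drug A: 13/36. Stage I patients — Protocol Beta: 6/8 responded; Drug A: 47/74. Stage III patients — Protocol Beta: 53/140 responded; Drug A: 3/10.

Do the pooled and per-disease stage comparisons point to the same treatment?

Stage II: Protocol Beta 21/45 = 46.7%, Drug A 13/36 = 36.1% → Protocol Beta
Stage I: Protocol Beta 6/8 = 75.0%, Drug A 47/74 = 63.5% → Protocol Beta
Stage III: Protocol Beta 53/140 = 37.9%, Drug A 3/10 = 30.0% → Protocol Beta
Overall: Protocol Beta 80/193 = 41.5%, Drug A 63/120 = 52.5% → Drug A
Protocol Beta wins each disease group but Drug A wins overall — the comparison reverses. Protocol Beta's patients skew toward stage III, which has a lower base rate.

No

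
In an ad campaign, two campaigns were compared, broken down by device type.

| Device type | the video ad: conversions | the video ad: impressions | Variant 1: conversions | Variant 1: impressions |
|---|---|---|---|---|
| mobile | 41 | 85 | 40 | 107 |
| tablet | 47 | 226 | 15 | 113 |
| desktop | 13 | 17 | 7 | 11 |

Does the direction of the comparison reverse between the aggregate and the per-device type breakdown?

No

Mobile: the video ad 41/85 = 48.2%, Variant 1 40/107 = 37.4% → the video ad
Tablet: the video ad 47/226 = 20.8%, Variant 1 15/113 = 13.3% → the video ad
Desktop: the video ad 13/17 = 76.5%, Variant 1 7/11 = 63.6% → the video ad
Overall: the video ad 101/328 = 30.8%, Variant 1 62/231 = 26.8% → the video ad
The video ad wins overall and in every device group — no reversal.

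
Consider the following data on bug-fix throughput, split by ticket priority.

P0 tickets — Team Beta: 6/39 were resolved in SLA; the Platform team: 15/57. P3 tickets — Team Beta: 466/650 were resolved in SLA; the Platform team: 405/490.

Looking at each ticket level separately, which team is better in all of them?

P0: Team Beta 6/39 = 15.4%, the Platform team 15/57 = 26.3% → the Platform team
P3: Team Beta 466/650 = 71.7%, the Platform team 405/490 = 82.7% → the Platform team
The Platform team has the higher rate in both groups.

the Platform team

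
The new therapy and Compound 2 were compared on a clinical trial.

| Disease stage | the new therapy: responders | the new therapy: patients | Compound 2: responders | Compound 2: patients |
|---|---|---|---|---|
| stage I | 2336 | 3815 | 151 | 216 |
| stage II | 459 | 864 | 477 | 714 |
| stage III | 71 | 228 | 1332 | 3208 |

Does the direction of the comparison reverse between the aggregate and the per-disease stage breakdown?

Stage I: the new therapy 2336/3815 = 61.2%, Compound 2 151/216 = 69.9% → Compound 2
Stage II: the new therapy 459/864 = 53.1%, Compound 2 477/714 = 66.8% → Compound 2
Stage III: the new therapy 71/228 = 31.1%, Compound 2 1332/3208 = 41.5% → Compound 2
Overall: the new therapy 2866/4907 = 58.4%, Compound 2 1960/4138 = 47.4% → the new therapy
Compound 2 wins each disease group but the new therapy wins overall — the comparison reverses. Compound 2's patients skew toward stage III, which has a lower base rate.

Yes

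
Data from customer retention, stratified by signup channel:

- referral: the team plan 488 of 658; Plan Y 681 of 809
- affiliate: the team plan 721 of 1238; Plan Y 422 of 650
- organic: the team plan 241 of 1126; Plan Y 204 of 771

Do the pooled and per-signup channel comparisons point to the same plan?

Yes

Referral: the team plan 488/658 = 74.2%, Plan Y 681/809 = 84.2% → Plan Y
Affiliate: the team plan 721/1238 = 58.2%, Plan Y 422/650 = 64.9% → Plan Y
Organic: the team plan 241/1126 = 21.4%, Plan Y 204/771 = 26.5% → Plan Y
Overall: the team plan 1450/3022 = 48.0%, Plan Y 1307/2230 = 58.6% → Plan Y
Plan Y wins overall and in every signup group — no reversal.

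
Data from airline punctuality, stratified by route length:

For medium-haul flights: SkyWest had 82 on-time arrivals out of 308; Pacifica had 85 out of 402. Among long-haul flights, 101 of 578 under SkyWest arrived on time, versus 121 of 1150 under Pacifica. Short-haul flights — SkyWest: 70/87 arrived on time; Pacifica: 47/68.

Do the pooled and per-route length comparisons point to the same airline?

Medium-haul: SkyWest 82/308 = 26.6%, Pacifica 85/402 = 21.1% → SkyWest
Long-haul: SkyWest 101/578 = 17.5%, Pacifica 121/1150 = 10.5% → SkyWest
Short-haul: SkyWest 70/87 = 80.5%, Pacifica 47/68 = 69.1% → SkyWest
Overall: SkyWest 253/973 = 26.0%, Pacifica 253/1620 = 15.6% → SkyWest
SkyWest wins overall and in every route group — no reversal.

Yes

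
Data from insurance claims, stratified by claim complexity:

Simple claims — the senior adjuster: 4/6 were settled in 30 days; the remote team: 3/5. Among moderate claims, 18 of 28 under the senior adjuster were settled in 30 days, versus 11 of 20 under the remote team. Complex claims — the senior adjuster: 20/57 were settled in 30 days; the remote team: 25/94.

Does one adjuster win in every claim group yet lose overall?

Simple: the senior adjuster 4/6 = 66.7%, the remote team 3/5 = 60.0% → the senior adjuster
Moderate: the senior adjuster 18/28 = 64.3%, the remote team 11/20 = 55.0% → the senior adjuster
Complex: the senior adjuster 20/57 = 35.1%, the remote team 25/94 = 26.6% → the senior adjuster
Overall: the senior adjuster 42/91 = 46.2%, the remote team 39/119 = 32.8% → the senior adjuster
The senior adjuster wins overall and in every claim group — no reversal.

No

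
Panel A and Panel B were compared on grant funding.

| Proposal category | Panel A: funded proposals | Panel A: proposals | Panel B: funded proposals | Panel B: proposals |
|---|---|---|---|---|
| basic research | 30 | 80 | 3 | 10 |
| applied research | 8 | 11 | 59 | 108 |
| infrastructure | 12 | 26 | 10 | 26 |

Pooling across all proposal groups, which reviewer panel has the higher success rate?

Basic research: Panel A 30/80 = 37.5%, Panel B 3/10 = 30.0% → Panel A
Applied research: Panel A 8/11 = 72.7%, Panel B 59/108 = 54.6% → Panel A
Infrastructure: Panel A 12/26 = 46.2%, Panel B 10/26 = 38.5% → Panel A
Overall: Panel A 50/117 = 42.7%, Panel B 72/144 = 50.0% → Panel B
(Panel A wins every proposal group but Panel B wins overall — Panel A's proposals skew toward the low-rate basic research group.)

Panel B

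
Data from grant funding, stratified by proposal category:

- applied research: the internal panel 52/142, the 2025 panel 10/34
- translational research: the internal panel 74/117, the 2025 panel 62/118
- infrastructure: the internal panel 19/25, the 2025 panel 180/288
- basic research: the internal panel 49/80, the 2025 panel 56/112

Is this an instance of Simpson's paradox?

Applied research: the internal panel 52/142 = 36.6%, the 2025 panel 10/34 = 29.4% → the internal panel
Translational research: the internal panel 74/117 = 63.2%, the 2025 panel 62/118 = 52.5% → the internal panel
Infrastructure: the internal panel 19/25 = 76.0%, the 2025 panel 180/288 = 62.5% → the internal panel
Basic research: the internal panel 49/80 = 61.2%, the 2025 panel 56/112 = 50.0% → the internal panel
Overall: the internal panel 194/364 = 53.3%, the 2025 panel 308/552 = 55.8% → the 2025 panel
The internal panel wins each proposal group but the 2025 panel wins overall — the comparison reverses. The internal panel's proposals skew toward applied research, which has a lower base rate.

Yes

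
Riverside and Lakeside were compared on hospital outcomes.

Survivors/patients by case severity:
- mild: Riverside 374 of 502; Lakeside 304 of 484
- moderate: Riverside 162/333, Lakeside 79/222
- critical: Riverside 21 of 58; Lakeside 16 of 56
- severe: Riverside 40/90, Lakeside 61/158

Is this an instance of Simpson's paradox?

Mild: Riverside 374/502 = 74.5%, Lakeside 304/484 = 62.8% → Riverside
Moderate: Riverside 162/333 = 48.6%, Lakeside 79/222 = 35.6% → Riverside
Critical: Riverside 21/58 = 36.2%, Lakeside 16/56 = 28.6% → Riverside
Severe: Riverside 40/90 = 44.4%, Lakeside 61/158 = 38.6% → Riverside
Overall: Riverside 597/983 = 60.7%, Lakeside 460/920 = 50.0% → Riverside
Riverside wins overall and in every case group — no reversal.

No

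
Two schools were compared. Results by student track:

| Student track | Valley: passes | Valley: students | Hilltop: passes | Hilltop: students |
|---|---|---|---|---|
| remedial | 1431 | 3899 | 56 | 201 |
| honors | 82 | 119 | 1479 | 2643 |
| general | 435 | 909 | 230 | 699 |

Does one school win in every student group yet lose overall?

Remedial: Valley 1431/3899 = 36.7%, Hilltop 56/201 = 27.9% → Valley
Honors: Valley 82/119 = 68.9%, Hilltop 1479/2643 = 56.0% → Valley
General: Valley 435/909 = 47.9%, Hilltop 230/699 = 32.9% → Valley
Overall: Valley 1948/4927 = 39.5%, Hilltop 1765/3543 = 49.8% → Hilltop
Valley wins each student group but Hilltop wins overall — the comparison reverses. Valley's students skew toward remedial, which has a lower base rate.

Yes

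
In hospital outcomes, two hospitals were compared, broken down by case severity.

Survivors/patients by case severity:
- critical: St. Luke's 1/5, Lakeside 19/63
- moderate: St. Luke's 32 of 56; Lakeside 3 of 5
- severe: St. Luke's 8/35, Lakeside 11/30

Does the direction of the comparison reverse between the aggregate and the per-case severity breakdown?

Yes

Critical: St. Luke's 1/5 = 20.0%, Lakeside 19/63 = 30.2% → Lakeside
Moderate: St. Luke's 32/56 = 57.1%, Lakeside 3/5 = 60.0% → Lakeside
Severe: St. Luke's 8/35 = 22.9%, Lakeside 11/30 = 36.7% → Lakeside
Overall: St. Luke's 41/96 = 42.7%, Lakeside 33/98 = 33.7% → St. Luke's
Lakeside wins each case group but St. Luke's wins overall — the comparison reverses. Lakeside's patients skew toward critical, which has a lower base rate.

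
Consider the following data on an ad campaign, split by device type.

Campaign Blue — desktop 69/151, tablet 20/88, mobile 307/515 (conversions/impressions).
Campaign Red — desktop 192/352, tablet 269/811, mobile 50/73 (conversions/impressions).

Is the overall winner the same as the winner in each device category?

No

Desktop: Campaign Blue 69/151 = 45.7%, Campaign Red 192/352 = 54.5% → Campaign Red
Tablet: Campaign Blue 20/88 = 22.7%, Campaign Red 269/811 = 33.2% → Campaign Red
Mobile: Campaign Blue 307/515 = 59.6%, Campaign Red 50/73 = 68.5% → Campaign Red
Overall: Campaign Blue 396/754 = 52.5%, Campaign Red 511/1236 = 41.3% → Campaign Blue
Campaign Red wins each device group but Campaign Blue wins overall — the comparison reverses. Campaign Red's impressions skew toward tablet, which has a lower base rate.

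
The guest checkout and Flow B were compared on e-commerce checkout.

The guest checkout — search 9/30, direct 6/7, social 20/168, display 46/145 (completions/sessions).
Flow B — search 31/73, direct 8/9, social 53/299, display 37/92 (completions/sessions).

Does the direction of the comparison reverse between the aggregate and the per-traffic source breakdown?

Search: the guest checkout 9/30 = 30.0%, Flow B 31/73 = 42.5% → Flow B
Direct: the guest checkout 6/7 = 85.7%, Flow B 8/9 = 88.9% → Flow B
Social: the guest checkout 20/168 = 11.9%, Flow B 53/299 = 17.7% → Flow B
Display: the guest checkout 46/145 = 31.7%, Flow B 37/92 = 40.2% → Flow B
Overall: the guest checkout 81/350 = 23.1%, Flow B 129/473 = 27.3% → Flow B
Flow B wins overall and in every traffic group — no reversal.

No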